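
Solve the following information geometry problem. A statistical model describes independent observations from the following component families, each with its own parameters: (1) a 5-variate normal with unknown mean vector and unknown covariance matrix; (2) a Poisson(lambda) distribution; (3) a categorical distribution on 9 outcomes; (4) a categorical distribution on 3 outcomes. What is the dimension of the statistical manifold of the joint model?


The dimension of a statistical manifold equals the number of free
(independent) real parameters of the model. For a product of independent
blocks the parameter counts add.
- 5-variate normal: 5 (mean) + 5*6/2 = 15 (symmetric covariance) = 20.
- Poisson (lambda): 1.
- categorical on 9 outcomes (probabilities sum to 1): 9-1 = 8.
- categorical on 3 outcomes (probabilities sum to 1): 3-1 = 2.
Total = 20 + 1 + 8 + 2 = 31.
Dimension = 31

31


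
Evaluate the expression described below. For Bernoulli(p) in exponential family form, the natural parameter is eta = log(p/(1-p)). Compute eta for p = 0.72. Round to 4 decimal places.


Natural parameter for Bernoulli: eta = log(p/(1-p)).
p = 0.72, 1-p = 0.28.
p/(1-p) = 2.571429.
eta = log(2.571429) = 0.9445

0.9445


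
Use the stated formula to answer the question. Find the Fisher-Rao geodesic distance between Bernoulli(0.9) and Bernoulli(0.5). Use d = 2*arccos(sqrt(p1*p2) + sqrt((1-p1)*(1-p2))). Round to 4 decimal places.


Geodesic distance on Bernoulli manifold:
d(p1,p2) = 2*arccos(sqrt(p1*p2) + sqrt((1-p1)*(1-p2))).
sqrt(p1*p2) = sqrt(0.9*0.5) = 0.67082.
sqrt((1-p1)*(1-p2)) = sqrt(0.1*0.5) = 0.223607.
arg = 0.67082 + 0.223607 = 0.894427.
d = 2*arccos(0.894427) = 0.9273

0.9273


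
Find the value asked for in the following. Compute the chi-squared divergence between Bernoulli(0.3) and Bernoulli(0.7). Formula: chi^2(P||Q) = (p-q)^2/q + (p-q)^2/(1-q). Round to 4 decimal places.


Chi-squared divergence between Bernoulli distributions:
chi^2 = (p-q)^2/q + (p-q)^2/(1-q).
p = 0.3, q = 0.7, p-q = -0.4.
(p-q)^2 = 0.16.
term1 = 0.16/0.7 = 0.228571.
term2 = 0.16/0.3 = 0.533333.
chi^2 = 0.228571 + 0.533333 = 0.7619

0.7619


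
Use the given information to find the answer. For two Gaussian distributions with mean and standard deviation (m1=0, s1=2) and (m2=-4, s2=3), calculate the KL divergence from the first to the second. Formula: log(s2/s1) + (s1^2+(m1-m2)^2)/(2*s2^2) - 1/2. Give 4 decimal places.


KL divergence between normal distributions:
KL = log(s2/s1) + (s1^2 + (m1-m2)^2)/(2*s2^2) - 1/2.
log(3/2) = 0.405465.
(2^2 + (0--4)^2)/(2*3^2) = (4 + 16)/18 = 1.111111.
KL = 0.405465 + 1.111111 - 0.5 = 1.0166

1.0166


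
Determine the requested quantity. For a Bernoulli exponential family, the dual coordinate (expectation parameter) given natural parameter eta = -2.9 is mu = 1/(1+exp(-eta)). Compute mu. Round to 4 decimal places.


Dual coordinate (expectation parameter) for Bernoulli:
mu = 1/(1+exp(-eta)).
eta = -2.9.
exp(-eta) = exp(2.9) = 18.174145.
mu = 1/(1+18.174145) = 0.0522

0.0522


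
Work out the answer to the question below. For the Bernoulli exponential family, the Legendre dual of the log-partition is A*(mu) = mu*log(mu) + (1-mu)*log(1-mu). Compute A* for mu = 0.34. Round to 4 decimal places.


Legendre transform for Bernoulli:
A*(mu) = mu*log(mu) + (1-mu)*log(1-mu).
mu = 0.34, 1-mu = 0.66.
mu*log(mu) = 0.34*log(0.34) = -0.366795.
(1-mu)*log(1-mu) = 0.66*log(0.66) = -0.27424.
A* = -0.366795 + -0.27424 = -0.6410

-0.6410


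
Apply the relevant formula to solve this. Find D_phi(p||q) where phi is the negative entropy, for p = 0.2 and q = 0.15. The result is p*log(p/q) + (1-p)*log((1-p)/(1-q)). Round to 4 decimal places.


Bregman divergence with negative entropy generator:
D = p*log(p/q) + (1-p)*log((1-p)/(1-q)).
p = 0.2, q = 0.15.
p*log(p/q) = 0.2*log(0.2/0.15) = 0.057536.
(1-p)*log((1-p)/(1-q)) = 0.8*log(0.8/0.85) = -0.0485.
D = 0.057536 + -0.0485 = 0.0090

0.0090


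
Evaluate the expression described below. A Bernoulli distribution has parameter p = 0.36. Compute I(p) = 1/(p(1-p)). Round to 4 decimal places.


For Bernoulli(p), Fisher information is I(p) = 1/(p*(1-p)).
p = 0.36, 1-p = 0.64.
p*(1-p) = 0.2304.
I(p) = 1/0.2304 = 4.3403

4.3403


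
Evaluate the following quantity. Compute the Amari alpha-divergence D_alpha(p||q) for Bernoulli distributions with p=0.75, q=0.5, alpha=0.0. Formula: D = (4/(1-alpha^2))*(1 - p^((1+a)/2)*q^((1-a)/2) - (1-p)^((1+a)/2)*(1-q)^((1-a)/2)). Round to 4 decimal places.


Amari alpha-divergence:
D = (4/(1-alpha^2))*(1 - p^((1+a)/2)*q^((1-a)/2) - (1-p)^((1+a)/2)*(1-q)^((1-a)/2)).
alpha = 0.0, p = 0.75, q = 0.5.
e1 = (1+alpha)/2 = 0.5, e2 = (1-alpha)/2 = 0.5.
t1 = p^e1 * q^e2 = 0.75^0.5 * 0.5^0.5 = 0.612372.
t2 = (1-p)^e1 * (1-q)^e2 = 0.25^0.5 * 0.5^0.5 = 0.353553.
4/(1-alpha^2) = 4.0.
D = 4.0*(1 - 0.612372 - 0.353553) = 0.1363

0.1363


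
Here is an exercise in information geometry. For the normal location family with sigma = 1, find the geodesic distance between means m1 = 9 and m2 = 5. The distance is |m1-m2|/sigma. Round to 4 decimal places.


On the fixed-variance normal subfamily, geodesic distance = |m1-m2|/sigma.
|9 - 5| = 4.
sigma = 1.
d = 4/1 = 4.0000

4.0000


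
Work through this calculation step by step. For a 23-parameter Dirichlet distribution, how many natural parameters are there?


Exponential family dimension calculation:
Dirichlet with 23 components has 23 natural parameters.

23


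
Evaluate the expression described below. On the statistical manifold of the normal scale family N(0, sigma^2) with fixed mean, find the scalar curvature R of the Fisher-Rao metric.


This family has a single free parameter, so its statistical manifold
is 1-dimensional. The Riemann curvature tensor of any 1-dimensional
Riemannian manifold vanishes identically, so R = 0.

0


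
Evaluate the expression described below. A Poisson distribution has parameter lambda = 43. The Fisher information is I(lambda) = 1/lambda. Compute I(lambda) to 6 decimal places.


Fisher information for Poisson: I(lambda) = 1/lambda.
lambda = 43.
I(lambda) = 1/43 = 0.023256

0.023256


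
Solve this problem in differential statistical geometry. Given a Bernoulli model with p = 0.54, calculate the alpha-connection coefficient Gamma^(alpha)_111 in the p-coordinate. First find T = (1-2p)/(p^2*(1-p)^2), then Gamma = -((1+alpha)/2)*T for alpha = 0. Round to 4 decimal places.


Skewness (Amari-Chentsov) tensor: T = (1-2p)/(p^2*(1-p)^2).
p = 0.54, 1-2p = -0.08, p^2 = 0.2916, (1-p)^2 = 0.2116.
T = -0.08/(0.2916 * 0.2116) = -1.296543.
In the p-coordinate, Gamma^(alpha) = Gamma^(0) - (alpha/2)*T with Gamma^(0) = (1/2)*g'(p) = -T/2,
so Gamma^(alpha) = -((1+alpha)/2)*T.
alpha = 0, -(1+alpha)/2 = -0.5.
Gamma = -0.5 * -1.296543 = 0.6483

0.6483


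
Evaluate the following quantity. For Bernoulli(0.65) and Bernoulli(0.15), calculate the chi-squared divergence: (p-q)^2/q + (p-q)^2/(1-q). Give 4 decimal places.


Chi-squared divergence between Bernoulli distributions:
chi^2 = (p-q)^2/q + (p-q)^2/(1-q).
p = 0.65, q = 0.15, p-q = 0.5.
(p-q)^2 = 0.25.
term1 = 0.25/0.15 = 1.666667.
term2 = 0.25/0.85 = 0.294118.
chi^2 = 1.666667 + 0.294118 = 1.9608

1.9608


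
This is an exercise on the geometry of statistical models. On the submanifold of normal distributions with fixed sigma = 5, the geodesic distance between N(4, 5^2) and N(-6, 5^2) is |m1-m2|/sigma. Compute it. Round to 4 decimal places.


On the fixed-variance normal subfamily, geodesic distance = |m1-m2|/sigma.
|4 - -6| = 10.
sigma = 5.
d = 10/5 = 2.0000

2.0000


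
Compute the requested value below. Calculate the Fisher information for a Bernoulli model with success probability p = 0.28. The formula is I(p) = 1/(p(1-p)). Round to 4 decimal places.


For Bernoulli(p), Fisher information is I(p) = 1/(p*(1-p)).
p = 0.28, 1-p = 0.72.
p*(1-p) = 0.2016.
I(p) = 1/0.2016 = 4.9603

4.9603


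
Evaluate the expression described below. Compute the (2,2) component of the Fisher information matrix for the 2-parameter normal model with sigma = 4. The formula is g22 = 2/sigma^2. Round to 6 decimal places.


For the 2-parameter normal family, the Fisher metric has:
  g11 = 1/sigma^2, g22 = 2/sigma^2.
sigma = 4, sigma^2 = 16.
g22 = 0.125000

0.125000


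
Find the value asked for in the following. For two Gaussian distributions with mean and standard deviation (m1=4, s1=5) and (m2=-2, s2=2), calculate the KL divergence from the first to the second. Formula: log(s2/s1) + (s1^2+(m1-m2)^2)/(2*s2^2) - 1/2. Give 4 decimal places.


KL divergence between normal distributions:
KL = log(s2/s1) + (s1^2 + (m1-m2)^2)/(2*s2^2) - 1/2.
log(2/5) = -0.916291.
(5^2 + (4--2)^2)/(2*2^2) = (25 + 36)/8 = 7.625.
KL = -0.916291 + 7.625 - 0.5 = 6.2087

6.2087


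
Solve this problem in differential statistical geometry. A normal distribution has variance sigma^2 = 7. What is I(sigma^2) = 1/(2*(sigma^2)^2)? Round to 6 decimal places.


Fisher information for variance: I(sigma^2) = 1/(2*sigma^4).
sigma^2 = 7, so sigma^4 = 49.
I = 1/(2*49) = 1/98 = 0.010204

0.010204


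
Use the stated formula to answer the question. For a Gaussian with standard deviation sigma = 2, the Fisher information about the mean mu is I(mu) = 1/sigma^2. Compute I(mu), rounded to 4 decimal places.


The Fisher information for the mean of a normal distribution is I(mu) = 1/sigma^2.
sigma = 2, so sigma^2 = 4.
I(mu) = 1/4 = 0.2500

0.2500


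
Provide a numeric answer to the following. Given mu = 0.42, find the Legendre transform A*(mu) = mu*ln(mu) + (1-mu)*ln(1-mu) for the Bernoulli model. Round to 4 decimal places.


Legendre transform for Bernoulli:
A*(mu) = mu*log(mu) + (1-mu)*log(1-mu).
mu = 0.42, 1-mu = 0.58.
mu*log(mu) = 0.42*log(0.42) = -0.36435.
(1-mu)*log(1-mu) = 0.58*log(0.58) = -0.315942.
A* = -0.36435 + -0.315942 = -0.6803

-0.6803


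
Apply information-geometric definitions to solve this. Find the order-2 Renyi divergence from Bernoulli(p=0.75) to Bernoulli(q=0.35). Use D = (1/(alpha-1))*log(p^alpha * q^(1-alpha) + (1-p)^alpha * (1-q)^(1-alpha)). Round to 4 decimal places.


Renyi divergence of order alpha between Bernoulli distributions:
D = (1/(alpha-1))*log(p^alpha * q^(1-alpha) + (1-p)^alpha * (1-q)^(1-alpha)).
alpha = 2, p = 0.75, q = 0.35.
p^alpha * q^(1-alpha) = 0.75^2 * 0.35^-1 = 1.607143.
(1-p)^alpha * (1-q)^(1-alpha) = 0.25^2 * 0.65^-1 = 0.096154.
sum = 1.607143 + 0.096154 = 1.703297.
D = (1/1)*log(1.703297) = 0.5326

0.5326


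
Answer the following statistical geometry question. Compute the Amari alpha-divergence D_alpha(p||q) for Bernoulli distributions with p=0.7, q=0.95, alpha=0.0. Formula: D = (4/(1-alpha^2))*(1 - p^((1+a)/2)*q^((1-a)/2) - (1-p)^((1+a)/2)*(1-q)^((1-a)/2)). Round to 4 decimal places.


Amari alpha-divergence:
D = (4/(1-alpha^2))*(1 - p^((1+a)/2)*q^((1-a)/2) - (1-p)^((1+a)/2)*(1-q)^((1-a)/2)).
alpha = 0.0, p = 0.7, q = 0.95.
e1 = (1+alpha)/2 = 0.5, e2 = (1-alpha)/2 = 0.5.
t1 = p^e1 * q^e2 = 0.7^0.5 * 0.95^0.5 = 0.815475.
t2 = (1-p)^e1 * (1-q)^e2 = 0.3^0.5 * 0.05^0.5 = 0.122474.
4/(1-alpha^2) = 4.0.
D = 4.0*(1 - 0.815475 - 0.122474) = 0.2482

0.2482


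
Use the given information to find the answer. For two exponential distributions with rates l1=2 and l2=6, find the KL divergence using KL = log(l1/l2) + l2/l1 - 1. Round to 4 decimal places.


KL divergence for exponential family:
KL = log(l1/l2) + l2/l1 - 1.
log(2/6) = -1.098612.
6/2 = 3.0.
KL = -1.098612 + 3.0 - 1 = 0.9014

0.9014


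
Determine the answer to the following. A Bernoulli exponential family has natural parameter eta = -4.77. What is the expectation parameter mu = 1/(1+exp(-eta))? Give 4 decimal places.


Dual coordinate (expectation parameter) for Bernoulli:
mu = 1/(1+exp(-eta)).
eta = -4.77.
exp(-eta) = exp(4.77) = 117.919242.
mu = 1/(1+117.919242) = 0.0084

0.0084


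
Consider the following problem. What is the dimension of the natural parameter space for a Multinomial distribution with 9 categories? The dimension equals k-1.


Exponential family dimension calculation:
For Multinomial with k=9 categories, dim = k-1 = 8.

8


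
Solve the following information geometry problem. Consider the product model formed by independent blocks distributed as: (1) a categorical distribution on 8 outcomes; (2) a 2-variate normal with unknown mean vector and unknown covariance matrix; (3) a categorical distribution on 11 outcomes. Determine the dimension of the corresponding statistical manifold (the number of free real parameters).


The dimension of a statistical manifold equals the number of free
(independent) real parameters of the model. For a product of independent
blocks the parameter counts add.
- categorical on 8 outcomes (probabilities sum to 1): 8-1 = 7.
- 2-variate normal: 2 (mean) + 2*3/2 = 3 (symmetric covariance) = 5.
- categorical on 11 outcomes (probabilities sum to 1): 11-1 = 10.
Total = 7 + 5 + 10 = 22.
Dimension = 22

22


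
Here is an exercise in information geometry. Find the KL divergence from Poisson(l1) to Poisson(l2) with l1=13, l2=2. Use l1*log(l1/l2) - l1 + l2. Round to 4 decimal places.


KL divergence for Poisson:
KL = l1*log(l1/l2) - l1 + l2.
l1 = 13, l2 = 2.
log(13/2) = 1.871802.
l1*log(l1/l2) = 13 * 1.871802 = 24.333428.
KL = 24.333428 - 13 + 2 = 13.3334

13.3334


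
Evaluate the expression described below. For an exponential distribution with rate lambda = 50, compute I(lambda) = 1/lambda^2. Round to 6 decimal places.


Fisher information for exponential: I(lambda) = 1/lambda^2.
lambda = 50, lambda^2 = 2500.
I = 1/2500 = 0.000400

0.000400


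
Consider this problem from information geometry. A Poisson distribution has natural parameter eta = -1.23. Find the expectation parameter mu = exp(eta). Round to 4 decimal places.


Expectation parameter for Poisson exponential family:
mu = exp(eta).
eta = -1.23.
mu = exp(-1.23) = 0.2923

0.2923


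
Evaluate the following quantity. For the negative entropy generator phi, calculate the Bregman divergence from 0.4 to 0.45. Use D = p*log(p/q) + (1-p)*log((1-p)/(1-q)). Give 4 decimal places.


Bregman divergence with negative entropy generator:
D = p*log(p/q) + (1-p)*log((1-p)/(1-q)).
p = 0.4, q = 0.45.
p*log(p/q) = 0.4*log(0.4/0.45) = -0.047113.
(1-p)*log((1-p)/(1-q)) = 0.6*log(0.6/0.55) = 0.052207.
D = -0.047113 + 0.052207 = 0.0051

0.0051


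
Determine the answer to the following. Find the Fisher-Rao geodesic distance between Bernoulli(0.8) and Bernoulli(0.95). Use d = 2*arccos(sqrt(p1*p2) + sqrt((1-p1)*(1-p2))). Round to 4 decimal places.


Geodesic distance on Bernoulli manifold:
d(p1,p2) = 2*arccos(sqrt(p1*p2) + sqrt((1-p1)*(1-p2))).
sqrt(p1*p2) = sqrt(0.8*0.95) = 0.87178.
sqrt((1-p1)*(1-p2)) = sqrt(0.2*0.05) = 0.1.
arg = 0.87178 + 0.1 = 0.97178.
d = 2*arccos(0.97178) = 0.4763

0.4763


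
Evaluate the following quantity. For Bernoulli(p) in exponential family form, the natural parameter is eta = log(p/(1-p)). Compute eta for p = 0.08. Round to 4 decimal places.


Natural parameter for Bernoulli: eta = log(p/(1-p)).
p = 0.08, 1-p = 0.92.
p/(1-p) = 0.086957.
eta = log(0.086957) = -2.4423

-2.4423


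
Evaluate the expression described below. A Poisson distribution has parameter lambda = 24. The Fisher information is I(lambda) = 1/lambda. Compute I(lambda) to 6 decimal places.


Fisher information for Poisson: I(lambda) = 1/lambda.
lambda = 24.
I(lambda) = 1/24 = 0.041667

0.041667


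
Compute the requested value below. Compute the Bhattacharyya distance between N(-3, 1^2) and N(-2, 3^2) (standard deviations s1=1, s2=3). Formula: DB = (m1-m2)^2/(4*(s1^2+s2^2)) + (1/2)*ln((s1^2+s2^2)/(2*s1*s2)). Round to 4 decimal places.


Bhattacharyya distance between two Gaussians:
DB = (m1-m2)^2/(4*(s1^2+s2^2)) + (1/2)*ln((s1^2+s2^2)/(2*s1*s2)).
(m1-m2)^2 = (-1)^2 = 1.
s1^2+s2^2 = 1 + 9 = 10.
term1 = 1/40 = 0.025.
term2 = 0.5*ln(10/6.0) = 0.255413.
DB = 0.025 + 0.255413 = 0.2804

0.2804


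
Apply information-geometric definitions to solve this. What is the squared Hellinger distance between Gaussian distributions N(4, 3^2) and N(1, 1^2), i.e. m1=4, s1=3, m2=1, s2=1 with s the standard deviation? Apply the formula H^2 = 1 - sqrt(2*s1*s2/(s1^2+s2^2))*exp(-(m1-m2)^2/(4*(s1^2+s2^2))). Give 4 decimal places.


Squared Hellinger distance for Gaussians:
H^2 = 1 - sqrt(2*s1*s2/(s1^2+s2^2)) * exp(-(m1-m2)^2/(4*(s1^2+s2^2))).
s1^2 = 9, s2^2 = 1, s1^2+s2^2 = 10.
sqrt(2*3*1/(10)) = 0.774597.
(m1-m2)^2 = (3)^2 = 9.
exp(-9/(4*10)) = exp(-0.225) = 0.798516.
H^2 = 1 - 0.774597*0.798516 = 0.3815

0.3815


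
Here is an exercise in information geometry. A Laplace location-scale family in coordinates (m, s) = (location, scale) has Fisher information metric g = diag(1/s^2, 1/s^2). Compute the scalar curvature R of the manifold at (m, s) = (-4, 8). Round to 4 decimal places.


The metric has the form g = (A dm^2 + B ds^2)/s^2 with A = 1, B = 1.
Substitute u = sqrt(A/B)*m: g = B*(du^2 + ds^2)/s^2, i.e. B times the
Poincare upper half-plane metric, which has constant Gaussian curvature -1.
Scaling a 2D metric by a constant c divides the Gaussian curvature by c,
so K = -1/B = -1/(1) = -1.0000 everywhere (the point (m, s) = (-4, 8) is irrelevant:
the curvature is constant).
Scalar curvature in dimension 2: R = 2K = -2/(1) = -2.0000.

-2.0000


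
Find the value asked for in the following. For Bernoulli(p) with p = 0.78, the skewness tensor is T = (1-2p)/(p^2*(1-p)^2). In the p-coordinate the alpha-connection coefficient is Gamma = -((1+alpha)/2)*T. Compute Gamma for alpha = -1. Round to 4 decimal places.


Skewness (Amari-Chentsov) tensor: T = (1-2p)/(p^2*(1-p)^2).
p = 0.78, 1-2p = -0.56, p^2 = 0.6084, (1-p)^2 = 0.0484.
T = -0.56/(0.6084 * 0.0484) = -19.017502.
In the p-coordinate, Gamma^(alpha) = Gamma^(0) - (alpha/2)*T with Gamma^(0) = (1/2)*g'(p) = -T/2,
so Gamma^(alpha) = -((1+alpha)/2)*T.
alpha = -1, -(1+alpha)/2 = 0.0.
Gamma = 0.0 * -19.017502 = 0.0000

0.0000


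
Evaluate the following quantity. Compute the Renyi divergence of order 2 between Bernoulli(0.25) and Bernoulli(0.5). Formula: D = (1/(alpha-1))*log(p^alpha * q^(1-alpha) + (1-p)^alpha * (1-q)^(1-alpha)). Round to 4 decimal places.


Renyi divergence of order alpha between Bernoulli distributions:
D = (1/(alpha-1))*log(p^alpha * q^(1-alpha) + (1-p)^alpha * (1-q)^(1-alpha)).
alpha = 2, p = 0.25, q = 0.5.
p^alpha * q^(1-alpha) = 0.25^2 * 0.5^-1 = 0.125.
(1-p)^alpha * (1-q)^(1-alpha) = 0.75^2 * 0.5^-1 = 1.125.
sum = 0.125 + 1.125 = 1.25.
D = (1/1)*log(1.25) = 0.2231

0.2231


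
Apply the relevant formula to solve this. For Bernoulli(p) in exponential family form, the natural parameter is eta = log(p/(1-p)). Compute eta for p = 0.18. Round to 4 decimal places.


Natural parameter for Bernoulli: eta = log(p/(1-p)).
p = 0.18, 1-p = 0.82.
p/(1-p) = 0.219512.
eta = log(0.219512) = -1.5163

-1.5163


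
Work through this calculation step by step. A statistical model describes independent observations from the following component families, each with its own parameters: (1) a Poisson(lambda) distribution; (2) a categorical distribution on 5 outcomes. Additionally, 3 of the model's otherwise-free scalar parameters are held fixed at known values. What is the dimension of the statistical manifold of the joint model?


The dimension of a statistical manifold equals the number of free
(independent) real parameters of the model. For a product of independent
blocks the parameter counts add.
- Poisson (lambda): 1.
- categorical on 5 outcomes (probabilities sum to 1): 5-1 = 4.
Total = 1 + 4 = 5.
3 parameter(s) fixed at known values: 5 - 3 = 2.
Dimension = 2

2


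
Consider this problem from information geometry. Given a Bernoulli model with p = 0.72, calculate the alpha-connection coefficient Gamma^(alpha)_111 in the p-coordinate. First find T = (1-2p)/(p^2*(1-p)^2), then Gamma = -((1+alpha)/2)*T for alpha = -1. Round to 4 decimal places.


Skewness (Amari-Chentsov) tensor: T = (1-2p)/(p^2*(1-p)^2).
p = 0.72, 1-2p = -0.44, p^2 = 0.5184, (1-p)^2 = 0.0784.
T = -0.44/(0.5184 * 0.0784) = -10.82609.
In the p-coordinate, Gamma^(alpha) = Gamma^(0) - (alpha/2)*T with Gamma^(0) = (1/2)*g'(p) = -T/2,
so Gamma^(alpha) = -((1+alpha)/2)*T.
alpha = -1, -(1+alpha)/2 = 0.0.
Gamma = 0.0 * -10.82609 = 0.0000

0.0000


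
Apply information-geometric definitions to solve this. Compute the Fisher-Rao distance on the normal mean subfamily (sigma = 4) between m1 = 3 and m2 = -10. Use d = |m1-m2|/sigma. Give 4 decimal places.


On the fixed-variance normal subfamily, geodesic distance = |m1-m2|/sigma.
|3 - -10| = 13.
sigma = 4.
d = 13/4 = 3.2500

3.2500


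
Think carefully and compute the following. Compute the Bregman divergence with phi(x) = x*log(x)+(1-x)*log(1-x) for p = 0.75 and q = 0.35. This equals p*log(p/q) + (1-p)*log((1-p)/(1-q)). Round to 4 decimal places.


Bregman divergence with negative entropy generator:
D = p*log(p/q) + (1-p)*log((1-p)/(1-q)).
p = 0.75, q = 0.35.
p*log(p/q) = 0.75*log(0.75/0.35) = 0.571605.
(1-p)*log((1-p)/(1-q)) = 0.25*log(0.25/0.65) = -0.238878.
D = 0.571605 + -0.238878 = 0.3327

0.3327


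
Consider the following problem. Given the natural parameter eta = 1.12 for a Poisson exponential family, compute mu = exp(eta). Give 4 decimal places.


Expectation parameter for Poisson exponential family:
mu = exp(eta).
eta = 1.12.
mu = exp(1.12) = 3.0649

3.0649


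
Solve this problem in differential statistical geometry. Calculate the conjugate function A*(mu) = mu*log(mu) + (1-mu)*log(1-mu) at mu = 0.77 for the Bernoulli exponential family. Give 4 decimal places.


Legendre transform for Bernoulli:
A*(mu) = mu*log(mu) + (1-mu)*log(1-mu).
mu = 0.77, 1-mu = 0.23.
mu*log(mu) = 0.77*log(0.77) = -0.201251.
(1-mu)*log(1-mu) = 0.23*log(0.23) = -0.338025.
A* = -0.201251 + -0.338025 = -0.5393

-0.5393


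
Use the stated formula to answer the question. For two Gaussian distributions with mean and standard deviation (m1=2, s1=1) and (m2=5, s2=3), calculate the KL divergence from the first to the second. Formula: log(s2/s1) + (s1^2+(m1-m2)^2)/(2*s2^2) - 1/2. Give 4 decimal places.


KL divergence between normal distributions:
KL = log(s2/s1) + (s1^2 + (m1-m2)^2)/(2*s2^2) - 1/2.
log(3/1) = 1.098612.
(1^2 + (2-5)^2)/(2*3^2) = (1 + 9)/18 = 0.555556.
KL = 1.098612 + 0.555556 - 0.5 = 1.1542

1.1542


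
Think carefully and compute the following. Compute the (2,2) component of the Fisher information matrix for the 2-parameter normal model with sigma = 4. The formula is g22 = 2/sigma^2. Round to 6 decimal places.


For the 2-parameter normal family, the Fisher metric has:
  g11 = 1/sigma^2, g22 = 2/sigma^2.
sigma = 4, sigma^2 = 16.
g22 = 0.125000

0.125000


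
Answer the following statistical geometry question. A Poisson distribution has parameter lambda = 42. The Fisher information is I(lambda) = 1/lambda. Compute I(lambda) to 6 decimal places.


Fisher information for Poisson: I(lambda) = 1/lambda.
lambda = 42.
I(lambda) = 1/42 = 0.023810

0.023810


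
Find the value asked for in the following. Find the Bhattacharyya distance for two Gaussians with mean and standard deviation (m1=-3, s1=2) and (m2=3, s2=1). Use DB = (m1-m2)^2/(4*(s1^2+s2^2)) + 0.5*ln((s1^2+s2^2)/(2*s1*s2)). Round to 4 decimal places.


Bhattacharyya distance between two Gaussians:
DB = (m1-m2)^2/(4*(s1^2+s2^2)) + (1/2)*ln((s1^2+s2^2)/(2*s1*s2)).
(m1-m2)^2 = (-6)^2 = 36.
s1^2+s2^2 = 4 + 1 = 5.
term1 = 36/20 = 1.8.
term2 = 0.5*ln(5/4.0) = 0.111572.
DB = 1.8 + 0.111572 = 1.9116

1.9116


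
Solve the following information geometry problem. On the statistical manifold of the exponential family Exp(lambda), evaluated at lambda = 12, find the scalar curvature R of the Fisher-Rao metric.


This family has a single free parameter, so its statistical manifold
is 1-dimensional. The Riemann curvature tensor of any 1-dimensional
Riemannian manifold vanishes identically, so R = 0.

0


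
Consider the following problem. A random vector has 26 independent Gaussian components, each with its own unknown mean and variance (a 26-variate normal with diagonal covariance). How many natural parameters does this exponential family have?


Exponential family dimension calculation:
Each univariate normal has two natural parameters (mu/sigma^2 and -1/(2 sigma^2)).
With 26 independent components, dim = 2 * 26 = 52.

52


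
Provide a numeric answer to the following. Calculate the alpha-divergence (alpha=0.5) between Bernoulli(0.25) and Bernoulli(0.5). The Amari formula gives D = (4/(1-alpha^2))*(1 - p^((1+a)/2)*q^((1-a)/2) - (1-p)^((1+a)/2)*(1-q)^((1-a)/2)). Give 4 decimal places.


Amari alpha-divergence:
D = (4/(1-alpha^2))*(1 - p^((1+a)/2)*q^((1-a)/2) - (1-p)^((1+a)/2)*(1-q)^((1-a)/2)).
alpha = 0.5, p = 0.25, q = 0.5.
e1 = (1+alpha)/2 = 0.75, e2 = (1-alpha)/2 = 0.25.
t1 = p^e1 * q^e2 = 0.25^0.75 * 0.5^0.25 = 0.297302.
t2 = (1-p)^e1 * (1-q)^e2 = 0.75^0.75 * 0.5^0.25 = 0.677702.
4/(1-alpha^2) = 5.333333.
D = 5.333333*(1 - 0.297302 - 0.677702) = 0.1333

0.1333


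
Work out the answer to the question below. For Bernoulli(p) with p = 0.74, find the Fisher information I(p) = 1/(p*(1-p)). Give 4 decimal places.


For Bernoulli(p), Fisher information is I(p) = 1/(p*(1-p)).
p = 0.74, 1-p = 0.26.
p*(1-p) = 0.1924.
I(p) = 1/0.1924 = 5.1975

5.1975


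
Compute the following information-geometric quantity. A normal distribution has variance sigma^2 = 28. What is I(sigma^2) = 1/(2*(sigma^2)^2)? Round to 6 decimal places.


Fisher information for variance: I(sigma^2) = 1/(2*sigma^4).
sigma^2 = 28, so sigma^4 = 784.
I = 1/(2*784) = 1/1568 = 0.000638

0.000638


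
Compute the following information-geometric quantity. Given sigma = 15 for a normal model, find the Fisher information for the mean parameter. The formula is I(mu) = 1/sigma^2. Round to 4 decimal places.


The Fisher information for the mean of a normal distribution is I(mu) = 1/sigma^2.
sigma = 15, so sigma^2 = 225.
I(mu) = 1/225 = 0.0044

0.0044


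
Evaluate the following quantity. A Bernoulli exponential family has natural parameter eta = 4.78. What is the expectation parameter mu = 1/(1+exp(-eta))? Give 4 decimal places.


Dual coordinate (expectation parameter) for Bernoulli:
mu = 1/(1+exp(-eta)).
eta = 4.78.
exp(-eta) = exp(-4.78) = 0.008396.
mu = 1/(1+0.008396) = 0.9917

0.9917


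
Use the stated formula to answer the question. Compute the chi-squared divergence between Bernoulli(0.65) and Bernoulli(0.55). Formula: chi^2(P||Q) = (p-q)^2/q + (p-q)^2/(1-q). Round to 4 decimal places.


Chi-squared divergence between Bernoulli distributions:
chi^2 = (p-q)^2/q + (p-q)^2/(1-q).
p = 0.65, q = 0.55, p-q = 0.1.
(p-q)^2 = 0.01.
term1 = 0.01/0.55 = 0.018182.
term2 = 0.01/0.45 = 0.022222.
chi^2 = 0.018182 + 0.022222 = 0.0404

0.0404


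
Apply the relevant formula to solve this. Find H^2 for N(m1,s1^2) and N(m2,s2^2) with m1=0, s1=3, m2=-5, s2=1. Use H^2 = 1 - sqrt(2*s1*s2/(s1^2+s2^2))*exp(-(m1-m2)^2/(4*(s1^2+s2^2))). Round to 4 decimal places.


Squared Hellinger distance for Gaussians:
H^2 = 1 - sqrt(2*s1*s2/(s1^2+s2^2)) * exp(-(m1-m2)^2/(4*(s1^2+s2^2))).
s1^2 = 9, s2^2 = 1, s1^2+s2^2 = 10.
sqrt(2*3*1/(10)) = 0.774597.
(m1-m2)^2 = (5)^2 = 25.
exp(-25/(4*10)) = exp(-0.625) = 0.535261.
H^2 = 1 - 0.774597*0.535261 = 0.5854

0.5854


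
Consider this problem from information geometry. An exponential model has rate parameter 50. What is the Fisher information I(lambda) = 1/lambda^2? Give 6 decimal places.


Fisher information for exponential: I(lambda) = 1/lambda^2.
lambda = 50, lambda^2 = 2500.
I = 1/2500 = 0.000400

0.000400


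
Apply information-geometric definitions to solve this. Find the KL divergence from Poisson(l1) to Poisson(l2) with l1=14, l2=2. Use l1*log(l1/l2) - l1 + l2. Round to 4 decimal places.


KL divergence for Poisson:
KL = l1*log(l1/l2) - l1 + l2.
l1 = 14, l2 = 2.
log(14/2) = 1.94591.
l1*log(l1/l2) = 14 * 1.94591 = 27.242742.
KL = 27.242742 - 14 + 2 = 15.2427

15.2427


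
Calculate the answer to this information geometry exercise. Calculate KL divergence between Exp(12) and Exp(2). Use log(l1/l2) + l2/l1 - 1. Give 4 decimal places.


KL divergence for exponential family:
KL = log(l1/l2) + l2/l1 - 1.
log(12/2) = 1.791759.
2/12 = 0.166667.
KL = 1.791759 + 0.166667 - 1 = 0.9584

0.9584


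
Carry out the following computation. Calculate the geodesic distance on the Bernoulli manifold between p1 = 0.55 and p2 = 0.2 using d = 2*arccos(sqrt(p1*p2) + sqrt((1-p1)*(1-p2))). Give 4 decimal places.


Geodesic distance on Bernoulli manifold:
d(p1,p2) = 2*arccos(sqrt(p1*p2) + sqrt((1-p1)*(1-p2))).
sqrt(p1*p2) = sqrt(0.55*0.2) = 0.331662.
sqrt((1-p1)*(1-p2)) = sqrt(0.45*0.8) = 0.6.
arg = 0.331662 + 0.6 = 0.931662.
d = 2*arccos(0.931662) = 0.7437

0.7437


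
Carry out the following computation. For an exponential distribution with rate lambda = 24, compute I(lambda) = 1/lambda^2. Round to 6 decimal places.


Fisher information for exponential: I(lambda) = 1/lambda^2.
lambda = 24, lambda^2 = 576.
I = 1/576 = 0.001736

0.001736


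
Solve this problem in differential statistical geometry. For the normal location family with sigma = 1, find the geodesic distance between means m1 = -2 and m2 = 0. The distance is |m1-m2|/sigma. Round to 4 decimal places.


On the fixed-variance normal subfamily, geodesic distance = |m1-m2|/sigma.
|-2 - 0| = 2.
sigma = 1.
d = 2/1 = 2.0000

2.0000


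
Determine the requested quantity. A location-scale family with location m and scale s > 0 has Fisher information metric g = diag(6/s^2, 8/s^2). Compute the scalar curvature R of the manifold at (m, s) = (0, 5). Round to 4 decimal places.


The metric has the form g = (A dm^2 + B ds^2)/s^2 with A = 6, B = 8.
Substitute u = sqrt(A/B)*m: g = B*(du^2 + ds^2)/s^2, i.e. B times the
Poincare upper half-plane metric, which has constant Gaussian curvature -1.
Scaling a 2D metric by a constant c divides the Gaussian curvature by c,
so K = -1/B = -1/(8) = -0.1250 everywhere (the point (m, s) = (0, 5) is irrelevant:
the curvature is constant).
Scalar curvature in dimension 2: R = 2K = -2/(8) = -0.2500.

-0.2500


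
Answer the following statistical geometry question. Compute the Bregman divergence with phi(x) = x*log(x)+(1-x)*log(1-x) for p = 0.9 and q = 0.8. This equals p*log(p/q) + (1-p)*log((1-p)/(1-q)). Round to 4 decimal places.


Bregman divergence with negative entropy generator:
D = p*log(p/q) + (1-p)*log((1-p)/(1-q)).
p = 0.9, q = 0.8.
p*log(p/q) = 0.9*log(0.9/0.8) = 0.106005.
(1-p)*log((1-p)/(1-q)) = 0.1*log(0.1/0.2) = -0.069315.
D = 0.106005 + -0.069315 = 0.0367

0.0367


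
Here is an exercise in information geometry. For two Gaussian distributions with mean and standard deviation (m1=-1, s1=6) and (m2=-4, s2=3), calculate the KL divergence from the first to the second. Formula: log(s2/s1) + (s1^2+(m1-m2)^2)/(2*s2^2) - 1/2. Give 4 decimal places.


KL divergence between normal distributions:
KL = log(s2/s1) + (s1^2 + (m1-m2)^2)/(2*s2^2) - 1/2.
log(3/6) = -0.693147.
(6^2 + (-1--4)^2)/(2*3^2) = (36 + 9)/18 = 2.5.
KL = -0.693147 + 2.5 - 0.5 = 1.3069

1.3069


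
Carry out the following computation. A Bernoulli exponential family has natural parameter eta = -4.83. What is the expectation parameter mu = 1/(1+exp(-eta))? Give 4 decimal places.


Dual coordinate (expectation parameter) for Bernoulli:
mu = 1/(1+exp(-eta)).
eta = -4.83.
exp(-eta) = exp(4.83) = 125.210961.
mu = 1/(1+125.210961) = 0.0079

0.0079


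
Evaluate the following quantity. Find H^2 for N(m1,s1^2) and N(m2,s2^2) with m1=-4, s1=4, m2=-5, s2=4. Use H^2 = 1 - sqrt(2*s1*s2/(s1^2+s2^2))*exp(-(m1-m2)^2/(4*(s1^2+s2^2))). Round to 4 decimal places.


Squared Hellinger distance for Gaussians:
H^2 = 1 - sqrt(2*s1*s2/(s1^2+s2^2)) * exp(-(m1-m2)^2/(4*(s1^2+s2^2))).
s1^2 = 16, s2^2 = 16, s1^2+s2^2 = 32.
sqrt(2*4*4/(32)) = 1.0.
(m1-m2)^2 = (1)^2 = 1.
exp(-1/(4*32)) = exp(-0.007812) = 0.992218.
H^2 = 1 - 1.0*0.992218 = 0.0078

0.0078


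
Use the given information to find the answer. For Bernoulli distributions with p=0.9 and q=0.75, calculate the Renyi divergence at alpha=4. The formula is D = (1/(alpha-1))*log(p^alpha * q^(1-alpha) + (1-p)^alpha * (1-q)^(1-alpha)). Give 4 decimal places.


Renyi divergence of order alpha between Bernoulli distributions:
D = (1/(alpha-1))*log(p^alpha * q^(1-alpha) + (1-p)^alpha * (1-q)^(1-alpha)).
alpha = 4, p = 0.9, q = 0.75.
p^alpha * q^(1-alpha) = 0.9^4 * 0.75^-3 = 1.5552.
(1-p)^alpha * (1-q)^(1-alpha) = 0.1^4 * 0.25^-3 = 0.0064.
sum = 1.5552 + 0.0064 = 1.5616.
D = (1/3)*log(1.5616) = 0.1486

0.1486


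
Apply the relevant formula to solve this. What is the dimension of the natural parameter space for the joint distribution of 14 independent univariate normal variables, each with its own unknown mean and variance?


Exponential family dimension calculation:
Each univariate normal has two natural parameters (mu/sigma^2 and -1/(2 sigma^2)).
With 14 independent components, dim = 2 * 14 = 28.

28


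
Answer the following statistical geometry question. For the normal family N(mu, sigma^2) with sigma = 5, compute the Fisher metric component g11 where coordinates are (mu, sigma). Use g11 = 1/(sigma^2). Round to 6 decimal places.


For the 2-parameter normal family, the Fisher metric has:
  g11 = 1/sigma^2, g22 = 2/sigma^2.
sigma = 5, sigma^2 = 25.
g11 = 0.040000

0.040000


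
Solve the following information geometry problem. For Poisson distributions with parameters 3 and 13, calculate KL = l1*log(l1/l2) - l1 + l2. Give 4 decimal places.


KL divergence for Poisson:
KL = l1*log(l1/l2) - l1 + l2.
l1 = 3, l2 = 13.
log(3/13) = -1.466337.
l1*log(l1/l2) = 3 * -1.466337 = -4.399011.
KL = -4.399011 - 3 + 13 = 5.6010

5.6010


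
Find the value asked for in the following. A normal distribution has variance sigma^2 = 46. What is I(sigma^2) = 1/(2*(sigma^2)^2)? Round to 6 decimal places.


Fisher information for variance: I(sigma^2) = 1/(2*sigma^4).
sigma^2 = 46, so sigma^4 = 2116.
I = 1/(2*2116) = 1/4232 = 0.000236

0.000236


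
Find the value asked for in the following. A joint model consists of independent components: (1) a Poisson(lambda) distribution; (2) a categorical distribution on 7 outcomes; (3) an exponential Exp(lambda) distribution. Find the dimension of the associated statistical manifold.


The dimension of a statistical manifold equals the number of free
(independent) real parameters of the model. For a product of independent
blocks the parameter counts add.
- Poisson (lambda): 1.
- categorical on 7 outcomes (probabilities sum to 1): 7-1 = 6.
- exponential (lambda): 1.
Total = 1 + 6 + 1 = 8.
Dimension = 8

8


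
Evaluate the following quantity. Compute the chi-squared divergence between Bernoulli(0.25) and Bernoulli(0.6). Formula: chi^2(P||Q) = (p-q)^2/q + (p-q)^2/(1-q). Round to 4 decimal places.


Chi-squared divergence between Bernoulli distributions:
chi^2 = (p-q)^2/q + (p-q)^2/(1-q).
p = 0.25, q = 0.6, p-q = -0.35.
(p-q)^2 = 0.1225.
term1 = 0.1225/0.6 = 0.204167.
term2 = 0.1225/0.4 = 0.30625.
chi^2 = 0.204167 + 0.30625 = 0.5104

0.5104


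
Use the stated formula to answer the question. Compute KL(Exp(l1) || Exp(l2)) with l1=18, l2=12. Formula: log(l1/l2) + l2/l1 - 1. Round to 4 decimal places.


KL divergence for exponential family:
KL = log(l1/l2) + l2/l1 - 1.
log(18/12) = 0.405465.
12/18 = 0.666667.
KL = 0.405465 + 0.666667 - 1 = 0.0721

0.0721


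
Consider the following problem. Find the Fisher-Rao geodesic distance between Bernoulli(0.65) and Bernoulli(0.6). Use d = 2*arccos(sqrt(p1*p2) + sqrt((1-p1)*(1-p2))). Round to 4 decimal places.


Geodesic distance on Bernoulli manifold:
d(p1,p2) = 2*arccos(sqrt(p1*p2) + sqrt((1-p1)*(1-p2))).
sqrt(p1*p2) = sqrt(0.65*0.6) = 0.6245.
sqrt((1-p1)*(1-p2)) = sqrt(0.35*0.4) = 0.374166.
arg = 0.6245 + 0.374166 = 0.998666.
d = 2*arccos(0.998666) = 0.1033

0.1033


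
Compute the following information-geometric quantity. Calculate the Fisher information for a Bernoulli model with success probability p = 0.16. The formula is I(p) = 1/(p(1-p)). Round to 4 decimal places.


For Bernoulli(p), Fisher information is I(p) = 1/(p*(1-p)).
p = 0.16, 1-p = 0.84.
p*(1-p) = 0.1344.
I(p) = 1/0.1344 = 7.4405

7.4405


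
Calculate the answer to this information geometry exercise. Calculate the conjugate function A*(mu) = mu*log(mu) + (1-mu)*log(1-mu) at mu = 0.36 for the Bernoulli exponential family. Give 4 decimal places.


Legendre transform for Bernoulli:
A*(mu) = mu*log(mu) + (1-mu)*log(1-mu).
mu = 0.36, 1-mu = 0.64.
mu*log(mu) = 0.36*log(0.36) = -0.367794.
(1-mu)*log(1-mu) = 0.64*log(0.64) = -0.285624.
A* = -0.367794 + -0.285624 = -0.6534

-0.6534


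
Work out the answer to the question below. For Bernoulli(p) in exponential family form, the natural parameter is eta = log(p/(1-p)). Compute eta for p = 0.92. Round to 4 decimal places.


Natural parameter for Bernoulli: eta = log(p/(1-p)).
p = 0.92, 1-p = 0.08.
p/(1-p) = 11.5.
eta = log(11.5) = 2.4423

2.4423


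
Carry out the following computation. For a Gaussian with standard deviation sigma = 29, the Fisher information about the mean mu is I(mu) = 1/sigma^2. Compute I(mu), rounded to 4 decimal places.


The Fisher information for the mean of a normal distribution is I(mu) = 1/sigma^2.
sigma = 29, so sigma^2 = 841.
I(mu) = 1/841 = 0.0012

0.0012


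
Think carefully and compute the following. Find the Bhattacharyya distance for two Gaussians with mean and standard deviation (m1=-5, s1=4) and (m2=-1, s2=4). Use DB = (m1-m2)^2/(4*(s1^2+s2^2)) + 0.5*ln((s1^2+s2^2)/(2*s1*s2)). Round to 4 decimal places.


Bhattacharyya distance between two Gaussians:
DB = (m1-m2)^2/(4*(s1^2+s2^2)) + (1/2)*ln((s1^2+s2^2)/(2*s1*s2)).
(m1-m2)^2 = (-4)^2 = 16.
s1^2+s2^2 = 16 + 16 = 32.
term1 = 16/128 = 0.125.
term2 = 0.5*ln(32/32.0) = 0.0.
DB = 0.125 + 0.0 = 0.1250

0.1250


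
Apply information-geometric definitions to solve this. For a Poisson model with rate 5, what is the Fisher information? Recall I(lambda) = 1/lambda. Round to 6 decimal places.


Fisher information for Poisson: I(lambda) = 1/lambda.
lambda = 5.
I(lambda) = 1/5 = 0.200000

0.200000


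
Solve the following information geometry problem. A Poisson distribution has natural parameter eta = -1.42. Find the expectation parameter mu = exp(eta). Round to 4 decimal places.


Expectation parameter for Poisson exponential family:
mu = exp(eta).
eta = -1.42.
mu = exp(-1.42) = 0.2417

0.2417


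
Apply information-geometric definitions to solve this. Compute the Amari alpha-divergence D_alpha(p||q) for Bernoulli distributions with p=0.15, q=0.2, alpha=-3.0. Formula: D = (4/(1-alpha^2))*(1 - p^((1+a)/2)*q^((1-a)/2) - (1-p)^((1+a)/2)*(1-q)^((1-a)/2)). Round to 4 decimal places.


Amari alpha-divergence:
D = (4/(1-alpha^2))*(1 - p^((1+a)/2)*q^((1-a)/2) - (1-p)^((1+a)/2)*(1-q)^((1-a)/2)).
alpha = -3.0, p = 0.15, q = 0.2.
e1 = (1+alpha)/2 = -1.0, e2 = (1-alpha)/2 = 2.0.
t1 = p^e1 * q^e2 = 0.15^-1.0 * 0.2^2.0 = 0.266667.
t2 = (1-p)^e1 * (1-q)^e2 = 0.85^-1.0 * 0.8^2.0 = 0.752941.
4/(1-alpha^2) = -0.5.
D = -0.5*(1 - 0.266667 - 0.752941) = 0.0098

0.0098


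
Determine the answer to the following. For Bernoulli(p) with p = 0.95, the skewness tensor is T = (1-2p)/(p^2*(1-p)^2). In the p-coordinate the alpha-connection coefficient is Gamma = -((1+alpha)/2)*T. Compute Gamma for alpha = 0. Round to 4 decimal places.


Skewness (Amari-Chentsov) tensor: T = (1-2p)/(p^2*(1-p)^2).
p = 0.95, 1-2p = -0.9, p^2 = 0.9025, (1-p)^2 = 0.0025.
T = -0.9/(0.9025 * 0.0025) = -398.891967.
In the p-coordinate, Gamma^(alpha) = Gamma^(0) - (alpha/2)*T with Gamma^(0) = (1/2)*g'(p) = -T/2,
so Gamma^(alpha) = -((1+alpha)/2)*T.
alpha = 0, -(1+alpha)/2 = -0.5.
Gamma = -0.5 * -398.891967 = 199.4460

199.4460


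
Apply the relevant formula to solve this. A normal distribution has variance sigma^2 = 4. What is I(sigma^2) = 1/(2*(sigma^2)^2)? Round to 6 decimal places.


Fisher information for variance: I(sigma^2) = 1/(2*sigma^4).
sigma^2 = 4, so sigma^4 = 16.
I = 1/(2*16) = 1/32 = 0.031250

0.031250


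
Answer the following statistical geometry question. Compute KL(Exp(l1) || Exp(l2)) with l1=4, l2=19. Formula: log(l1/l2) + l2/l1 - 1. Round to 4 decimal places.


KL divergence for exponential family:
KL = log(l1/l2) + l2/l1 - 1.
log(4/19) = -1.558145.
19/4 = 4.75.
KL = -1.558145 + 4.75 - 1 = 2.1919

2.1919
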